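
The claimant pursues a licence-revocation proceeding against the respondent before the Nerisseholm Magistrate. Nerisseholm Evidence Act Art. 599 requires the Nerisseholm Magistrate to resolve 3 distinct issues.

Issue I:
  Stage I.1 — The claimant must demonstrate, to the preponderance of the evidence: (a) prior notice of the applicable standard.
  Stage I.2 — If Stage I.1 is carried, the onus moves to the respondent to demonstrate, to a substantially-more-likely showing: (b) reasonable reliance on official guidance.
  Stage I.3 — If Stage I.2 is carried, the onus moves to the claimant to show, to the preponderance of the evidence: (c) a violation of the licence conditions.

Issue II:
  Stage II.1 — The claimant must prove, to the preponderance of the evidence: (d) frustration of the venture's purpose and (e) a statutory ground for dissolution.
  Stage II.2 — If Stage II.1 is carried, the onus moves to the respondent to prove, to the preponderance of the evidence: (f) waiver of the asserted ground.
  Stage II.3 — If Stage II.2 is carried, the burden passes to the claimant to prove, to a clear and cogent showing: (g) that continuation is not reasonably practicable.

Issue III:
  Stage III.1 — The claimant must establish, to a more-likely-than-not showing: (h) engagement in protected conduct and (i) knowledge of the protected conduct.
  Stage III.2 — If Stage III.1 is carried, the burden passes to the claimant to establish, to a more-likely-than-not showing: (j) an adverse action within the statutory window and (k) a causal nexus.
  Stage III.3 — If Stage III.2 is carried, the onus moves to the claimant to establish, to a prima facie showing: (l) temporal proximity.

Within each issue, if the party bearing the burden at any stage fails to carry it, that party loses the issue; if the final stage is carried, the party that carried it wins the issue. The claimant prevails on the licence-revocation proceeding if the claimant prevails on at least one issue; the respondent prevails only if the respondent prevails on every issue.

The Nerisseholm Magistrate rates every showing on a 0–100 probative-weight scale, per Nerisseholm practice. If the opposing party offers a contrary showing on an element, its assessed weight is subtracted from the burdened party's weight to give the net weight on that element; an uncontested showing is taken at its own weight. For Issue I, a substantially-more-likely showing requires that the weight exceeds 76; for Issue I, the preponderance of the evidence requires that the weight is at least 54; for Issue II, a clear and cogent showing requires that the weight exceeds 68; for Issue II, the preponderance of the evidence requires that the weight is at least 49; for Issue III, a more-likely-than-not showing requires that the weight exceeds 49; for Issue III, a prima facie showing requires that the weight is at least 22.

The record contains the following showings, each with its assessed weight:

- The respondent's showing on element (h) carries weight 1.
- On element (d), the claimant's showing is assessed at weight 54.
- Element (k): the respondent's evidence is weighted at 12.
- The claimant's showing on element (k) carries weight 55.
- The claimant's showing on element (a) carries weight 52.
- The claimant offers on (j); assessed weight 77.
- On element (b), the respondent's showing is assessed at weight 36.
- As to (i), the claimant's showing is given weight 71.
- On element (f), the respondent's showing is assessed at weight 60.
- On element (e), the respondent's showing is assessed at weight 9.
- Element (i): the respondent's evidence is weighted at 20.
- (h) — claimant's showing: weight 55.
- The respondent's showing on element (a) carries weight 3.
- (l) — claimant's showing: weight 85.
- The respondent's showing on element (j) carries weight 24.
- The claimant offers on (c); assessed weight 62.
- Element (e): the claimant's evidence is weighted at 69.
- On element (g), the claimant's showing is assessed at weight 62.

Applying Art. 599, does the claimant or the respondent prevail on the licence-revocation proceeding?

respondent

— Issue I —
At Stage I.1 the claimant must meet the preponderance of the evidence (weight is at least 54): on (a) the weight is 52 less the opposing 3 gives net 49, which does not reach 54, so (a) does not meet the standard.
  Stage I.1 not carried; the claimant fails its burden.
So the respondent prevails on this issue.
— Issue II —
Stage II.1 (claimant, the preponderance of the evidence, weight is at least 49): (d) 54 ≥ 49 — meets; (e) net 69−9=60 ≥ 49 — meets.
  Stage II.1 is satisfied; the onus moves to the respondent.
Stage II.2 (respondent, the preponderance of the evidence, weight is at least 49): (f) 60 ≥ 49 — meets.
  Stage II.2 is satisfied; the onus moves to the claimant.
Stage II.3 (claimant, a clear and cogent showing, weight exceeds 68): (g) 62 ≤ 68 — fails.
  Not every element is met, so the claimant fails to carry Stage II.3.
The respondent prevails on this issue.
— Issue III —
Stage III.1 — burden on claimant; standard: a more-likely-than-not showing (weight exceeds 49).
    (h): 55 − 1 = 54 > 49 [met]
    (i): 71 − 20 = 51 > 49 [met]
  Stage III.1 carried; the burden remains with the claimant.
Stage III.2 — burden on claimant; standard: a more-likely-than-not showing (weight exceeds 49).
    (j): 77 − 24 = 53 > 49 [met]
    (k): 55 − 12 = 43 ≤ 49 [not met]
  Not every element is met, so the claimant fails to carry Stage III.2.
The respondent prevails on this issue.
Per-issue: Issue I → respondent; Issue II → respondent; Issue III → respondent. The claimant must prevail on at least one issue; overall, the respondent prevails.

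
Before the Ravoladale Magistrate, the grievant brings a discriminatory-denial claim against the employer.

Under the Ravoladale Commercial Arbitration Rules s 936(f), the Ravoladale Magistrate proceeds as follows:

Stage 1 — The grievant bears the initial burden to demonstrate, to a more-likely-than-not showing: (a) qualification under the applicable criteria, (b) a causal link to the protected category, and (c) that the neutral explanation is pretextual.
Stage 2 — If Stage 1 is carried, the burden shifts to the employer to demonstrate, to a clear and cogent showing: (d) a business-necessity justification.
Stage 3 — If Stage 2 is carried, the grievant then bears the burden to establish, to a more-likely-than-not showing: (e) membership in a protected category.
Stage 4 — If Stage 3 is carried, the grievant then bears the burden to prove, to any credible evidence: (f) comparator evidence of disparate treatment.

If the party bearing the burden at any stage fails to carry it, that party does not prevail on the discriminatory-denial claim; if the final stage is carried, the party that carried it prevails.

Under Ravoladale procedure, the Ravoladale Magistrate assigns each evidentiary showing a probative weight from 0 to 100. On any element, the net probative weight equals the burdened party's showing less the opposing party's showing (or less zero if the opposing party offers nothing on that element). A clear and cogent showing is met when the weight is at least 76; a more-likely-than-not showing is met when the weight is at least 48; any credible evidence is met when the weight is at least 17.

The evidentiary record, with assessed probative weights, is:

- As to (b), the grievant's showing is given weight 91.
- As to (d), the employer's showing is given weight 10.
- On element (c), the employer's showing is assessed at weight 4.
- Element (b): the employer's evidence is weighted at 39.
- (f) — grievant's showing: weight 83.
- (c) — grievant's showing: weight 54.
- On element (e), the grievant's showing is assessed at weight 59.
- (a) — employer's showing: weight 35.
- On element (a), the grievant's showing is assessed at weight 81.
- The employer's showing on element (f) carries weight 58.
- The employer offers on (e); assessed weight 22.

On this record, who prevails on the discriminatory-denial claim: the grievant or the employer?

employer

Stage 1 (grievant, a more-likely-than-not showing, weight is at least 48): (a) net 81−35=46 < 48 — fails; (b) net 91−39=52 ≥ 48 — meets; (c) net 54−4=50 ≥ 48 — meets.
  Stage 1 not carried; the grievant fails its burden.
So the employer prevails.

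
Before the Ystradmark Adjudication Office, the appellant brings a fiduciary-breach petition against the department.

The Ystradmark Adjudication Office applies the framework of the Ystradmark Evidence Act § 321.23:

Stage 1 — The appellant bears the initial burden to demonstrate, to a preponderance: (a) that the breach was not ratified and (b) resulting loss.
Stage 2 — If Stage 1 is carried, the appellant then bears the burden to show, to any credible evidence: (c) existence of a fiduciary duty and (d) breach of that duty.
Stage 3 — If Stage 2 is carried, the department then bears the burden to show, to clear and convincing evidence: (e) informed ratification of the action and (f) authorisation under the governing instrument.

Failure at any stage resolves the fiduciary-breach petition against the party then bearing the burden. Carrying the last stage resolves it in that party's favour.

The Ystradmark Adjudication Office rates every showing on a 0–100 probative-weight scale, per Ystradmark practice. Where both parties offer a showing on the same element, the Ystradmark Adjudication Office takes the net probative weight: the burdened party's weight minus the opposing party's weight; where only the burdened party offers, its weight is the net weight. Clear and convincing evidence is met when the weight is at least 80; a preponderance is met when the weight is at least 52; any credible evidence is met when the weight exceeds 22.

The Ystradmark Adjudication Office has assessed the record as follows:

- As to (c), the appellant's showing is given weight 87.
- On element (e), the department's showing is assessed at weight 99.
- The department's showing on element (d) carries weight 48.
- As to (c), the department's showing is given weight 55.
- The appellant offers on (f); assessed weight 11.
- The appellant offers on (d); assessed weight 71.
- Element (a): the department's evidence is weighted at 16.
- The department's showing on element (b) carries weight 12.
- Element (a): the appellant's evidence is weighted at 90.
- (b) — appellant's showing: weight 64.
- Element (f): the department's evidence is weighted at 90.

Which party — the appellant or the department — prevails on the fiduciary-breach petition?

Stage 1 (appellant, a preponderance, weight is at least 52): (a) net 90−16=74 ≥ 52 — meets; (b) net 64−12=52 ≥ 52 — meets.
  Stage 1 is satisfied; the appellant continues to bear the burden.
Stage 2 (appellant, any credible evidence, weight exceeds 22): (c) net 87−55=32 > 22 — meets; (d) net 71−48=23 > 22 — meets.
  Stage 2 carried; the burden shifts to the department.
Stage 3 (department, clear and convincing evidence, weight is at least 80): (e) 99 ≥ 80 — meets; (f) net 90−11=79 < 80 — fails.
  The department does not carry Stage 3.
The analysis ends at Stage 3; the appellant prevails.

appellant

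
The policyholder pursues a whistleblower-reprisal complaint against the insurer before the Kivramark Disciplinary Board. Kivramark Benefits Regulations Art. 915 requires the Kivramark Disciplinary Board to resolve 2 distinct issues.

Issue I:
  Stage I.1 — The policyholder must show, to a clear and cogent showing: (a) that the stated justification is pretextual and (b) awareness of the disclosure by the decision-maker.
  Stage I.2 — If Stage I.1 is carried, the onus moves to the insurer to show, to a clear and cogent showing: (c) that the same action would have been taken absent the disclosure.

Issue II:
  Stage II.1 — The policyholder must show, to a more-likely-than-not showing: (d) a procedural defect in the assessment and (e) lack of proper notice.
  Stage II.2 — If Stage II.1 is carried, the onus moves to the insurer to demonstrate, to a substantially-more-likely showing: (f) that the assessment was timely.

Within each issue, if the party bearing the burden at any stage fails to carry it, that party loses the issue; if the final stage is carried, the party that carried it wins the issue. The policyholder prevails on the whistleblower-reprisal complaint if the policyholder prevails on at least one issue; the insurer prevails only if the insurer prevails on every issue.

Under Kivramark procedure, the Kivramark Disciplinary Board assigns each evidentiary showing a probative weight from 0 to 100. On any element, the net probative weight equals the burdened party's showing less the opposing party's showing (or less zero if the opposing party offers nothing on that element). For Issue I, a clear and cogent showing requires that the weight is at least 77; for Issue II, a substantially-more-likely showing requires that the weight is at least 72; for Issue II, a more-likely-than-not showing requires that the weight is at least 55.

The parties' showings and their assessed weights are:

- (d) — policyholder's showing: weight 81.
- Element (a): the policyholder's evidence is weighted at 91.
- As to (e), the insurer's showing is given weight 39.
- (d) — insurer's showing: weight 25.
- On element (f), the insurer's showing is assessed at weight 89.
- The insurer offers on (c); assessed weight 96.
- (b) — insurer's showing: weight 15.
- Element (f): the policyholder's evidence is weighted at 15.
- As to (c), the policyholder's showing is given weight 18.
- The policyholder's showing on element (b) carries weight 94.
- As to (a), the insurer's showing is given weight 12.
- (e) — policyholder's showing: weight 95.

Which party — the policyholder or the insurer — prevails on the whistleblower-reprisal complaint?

— Issue I —
Stage I.1 — burden on policyholder; standard: a clear and cogent showing (weight is at least 77).
    (a): 91 − 12 = 79 ≥ 77 [met]
    (b): 94 − 15 = 79 ≥ 77 [met]
  Stage I.1 carried; the burden shifts to the insurer.
Stage I.2 — burden on insurer; standard: a clear and cogent showing (weight is at least 77).
    (c): 96 − 18 = 78 ≥ 77 [met]
  All elements met at the final stage.
Every stage carried; the insurer prevails on this issue.
— Issue II —
Stage II.1 — burden on policyholder; standard: a more-likely-than-not showing (weight is at least 55).
    (d): 81 − 25 = 56 ≥ 55 [met]
    (e): 95 − 39 = 56 ≥ 55 [met]
  Stage II.1 carried; the burden shifts to the insurer.
Stage II.2 — burden on insurer; standard: a substantially-more-likely showing (weight is at least 72).
    (f): 89 − 15 = 74 ≥ 72 [met]
  Stage II.2 carried; the final stage is satisfied.
With every stage satisfied, the insurer prevails on this issue.
Per-issue: Issue I → insurer; Issue II → insurer. The policyholder must prevail on at least one issue; overall, the insurer prevails.

insurer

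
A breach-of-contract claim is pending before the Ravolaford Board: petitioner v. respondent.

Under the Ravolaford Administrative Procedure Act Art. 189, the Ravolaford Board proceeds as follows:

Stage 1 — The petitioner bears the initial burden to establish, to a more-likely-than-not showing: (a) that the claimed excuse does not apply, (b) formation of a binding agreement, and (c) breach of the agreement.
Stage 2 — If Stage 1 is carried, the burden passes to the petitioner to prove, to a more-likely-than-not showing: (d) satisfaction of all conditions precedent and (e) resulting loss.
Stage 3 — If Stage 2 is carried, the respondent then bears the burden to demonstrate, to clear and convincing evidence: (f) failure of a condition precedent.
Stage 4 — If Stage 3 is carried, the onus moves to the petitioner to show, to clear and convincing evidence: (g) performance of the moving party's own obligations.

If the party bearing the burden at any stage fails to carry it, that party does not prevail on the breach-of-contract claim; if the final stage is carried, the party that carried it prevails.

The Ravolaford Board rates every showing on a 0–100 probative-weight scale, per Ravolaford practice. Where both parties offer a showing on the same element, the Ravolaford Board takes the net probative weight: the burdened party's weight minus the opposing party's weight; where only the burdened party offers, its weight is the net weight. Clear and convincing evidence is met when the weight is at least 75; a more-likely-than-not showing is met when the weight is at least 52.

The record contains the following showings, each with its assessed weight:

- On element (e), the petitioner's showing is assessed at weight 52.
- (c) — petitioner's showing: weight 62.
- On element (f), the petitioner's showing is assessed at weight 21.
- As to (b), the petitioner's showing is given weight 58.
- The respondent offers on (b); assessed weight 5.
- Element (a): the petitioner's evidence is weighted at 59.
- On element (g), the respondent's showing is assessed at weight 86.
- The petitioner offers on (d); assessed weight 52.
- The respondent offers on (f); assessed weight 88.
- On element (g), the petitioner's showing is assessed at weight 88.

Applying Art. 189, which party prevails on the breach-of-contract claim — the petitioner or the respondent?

At Stage 1 the petitioner must meet a more-likely-than-not showing (weight is at least 52): on (a) the weight is 59, which does reach 52, so (a) meets the standard; on (b) the weight is 58 less the opposing 5 gives net 53, which does reach 52, so (b) meets the standard; on (c) the weight is 62, ≥ 52, so (c) meets the standard.
  Stage 1 is satisfied; the petitioner continues to bear the burden.
At Stage 2 the petitioner must meet a more-likely-than-not showing (weight is at least 52): on (d) the weight is 52, ≥ 52, so (d) meets the standard; on (e) the weight is 52, which does reach 52, so (e) meets the standard.
  The petitioner carries Stage 2; the respondent now bears the burden.
At Stage 3 the respondent must meet clear and convincing evidence (weight is at least 75): on (f) the weight is 88 less the opposing 21 gives net 67, which does not reach 75, so (f) does not meet the standard.
  Not every element is met, so the respondent fails to carry Stage 3.
So the petitioner prevails.

petitioner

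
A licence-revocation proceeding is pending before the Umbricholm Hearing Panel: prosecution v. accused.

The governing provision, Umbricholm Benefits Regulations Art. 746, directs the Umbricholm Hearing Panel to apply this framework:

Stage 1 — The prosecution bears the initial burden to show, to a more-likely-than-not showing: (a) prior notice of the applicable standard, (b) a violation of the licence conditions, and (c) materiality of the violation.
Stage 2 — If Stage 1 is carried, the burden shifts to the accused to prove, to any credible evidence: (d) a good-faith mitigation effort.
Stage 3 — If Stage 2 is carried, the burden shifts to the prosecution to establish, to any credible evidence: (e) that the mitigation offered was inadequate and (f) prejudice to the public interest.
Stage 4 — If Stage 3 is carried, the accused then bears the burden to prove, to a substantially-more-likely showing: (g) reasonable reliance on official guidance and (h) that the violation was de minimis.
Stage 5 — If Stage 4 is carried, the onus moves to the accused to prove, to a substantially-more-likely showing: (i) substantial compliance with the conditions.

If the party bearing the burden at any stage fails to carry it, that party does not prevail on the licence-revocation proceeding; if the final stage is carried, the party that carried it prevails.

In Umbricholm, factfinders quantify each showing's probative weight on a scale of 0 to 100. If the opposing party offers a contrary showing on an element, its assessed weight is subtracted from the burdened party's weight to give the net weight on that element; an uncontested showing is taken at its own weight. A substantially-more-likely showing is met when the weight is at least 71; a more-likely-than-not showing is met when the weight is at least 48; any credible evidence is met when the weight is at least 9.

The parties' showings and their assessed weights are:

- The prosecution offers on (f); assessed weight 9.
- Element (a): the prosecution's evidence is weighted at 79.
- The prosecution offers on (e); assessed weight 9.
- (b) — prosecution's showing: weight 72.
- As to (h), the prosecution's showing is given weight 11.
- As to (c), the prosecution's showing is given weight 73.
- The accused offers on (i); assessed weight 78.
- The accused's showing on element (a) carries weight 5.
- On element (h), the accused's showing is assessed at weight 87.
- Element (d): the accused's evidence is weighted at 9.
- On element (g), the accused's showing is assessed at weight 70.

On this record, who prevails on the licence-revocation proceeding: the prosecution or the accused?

prosecution

At Stage 1 the prosecution must meet a more-likely-than-not showing (weight is at least 48): on (a) the weight is 79 less the opposing 5 gives net 74, which does reach 48, so (a) meets the standard; on (b) the weight is 72, ≥ 48, so (b) meets the standard; on (c) the weight is 73, ≥ 48, so (c) meets the standard.
  Stage 1 is satisfied; the onus moves to the accused.
At Stage 2 the accused must meet any credible evidence (weight is at least 9): on (d) the weight is 9, which does reach 9, so (d) meets the standard.
  Stage 2 is satisfied; the onus moves to the prosecution.
At Stage 3 the prosecution must meet any credible evidence (weight is at least 9): on (e) the weight is 9, ≥ 9, so (e) meets the standard; on (f) the weight is 9, which does reach 9, so (f) meets the standard.
  Stage 3 carried; the burden shifts to the accused.
At Stage 4 the accused must meet a substantially-more-likely showing (weight is at least 71): on (g) the weight is 70, which does not reach 71, so (g) does not meet the standard; on (h) the weight is 87 less the opposing 11 gives net 76, which does reach 71, so (h) meets the standard.
  Not every element is met, so the accused fails to carry Stage 4.
The prosecution prevails.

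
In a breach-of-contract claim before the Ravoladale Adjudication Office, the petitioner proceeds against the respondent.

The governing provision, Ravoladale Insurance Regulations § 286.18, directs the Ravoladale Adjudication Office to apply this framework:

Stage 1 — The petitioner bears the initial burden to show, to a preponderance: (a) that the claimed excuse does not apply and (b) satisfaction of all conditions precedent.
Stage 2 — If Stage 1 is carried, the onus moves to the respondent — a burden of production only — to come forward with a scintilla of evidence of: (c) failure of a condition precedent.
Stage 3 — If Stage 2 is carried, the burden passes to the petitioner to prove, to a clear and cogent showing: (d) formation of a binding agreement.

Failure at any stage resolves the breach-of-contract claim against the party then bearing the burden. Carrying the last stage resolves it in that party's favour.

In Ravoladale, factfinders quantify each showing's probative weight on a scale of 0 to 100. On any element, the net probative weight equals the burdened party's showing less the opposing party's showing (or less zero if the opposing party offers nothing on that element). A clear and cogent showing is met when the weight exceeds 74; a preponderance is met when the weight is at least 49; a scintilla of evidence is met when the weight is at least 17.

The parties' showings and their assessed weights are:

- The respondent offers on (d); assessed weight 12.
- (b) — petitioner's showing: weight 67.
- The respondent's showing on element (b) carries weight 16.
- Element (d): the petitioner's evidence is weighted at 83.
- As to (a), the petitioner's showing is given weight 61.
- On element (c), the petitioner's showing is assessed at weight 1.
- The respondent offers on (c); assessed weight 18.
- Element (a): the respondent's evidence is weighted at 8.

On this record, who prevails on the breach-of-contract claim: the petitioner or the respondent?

At Stage 1 the petitioner must meet a preponderance (weight is at least 49): on (a) the weight is 61 less the opposing 8 gives net 53, ≥ 49, so (a) meets the standard; on (b) the weight is 67 less the opposing 16 gives net 51, ≥ 49, so (b) meets the standard.
  Stage 1 carried; the burden shifts to the respondent.
At Stage 2 the respondent must meet a scintilla of evidence (weight is at least 17): on (c) the weight is 18 less the opposing 1 gives net 17, which does reach 17, so (c) meets the standard.
  Stage 2 is satisfied; the onus moves to the petitioner.
At Stage 3 the petitioner must meet a clear and cogent showing (weight exceeds 74): on (d) the weight is 83 less the opposing 12 gives net 71, which does not exceed 74, so (d) does not meet the standard.
  Stage 3 not carried; the petitioner fails its burden.
The respondent prevails.

respondent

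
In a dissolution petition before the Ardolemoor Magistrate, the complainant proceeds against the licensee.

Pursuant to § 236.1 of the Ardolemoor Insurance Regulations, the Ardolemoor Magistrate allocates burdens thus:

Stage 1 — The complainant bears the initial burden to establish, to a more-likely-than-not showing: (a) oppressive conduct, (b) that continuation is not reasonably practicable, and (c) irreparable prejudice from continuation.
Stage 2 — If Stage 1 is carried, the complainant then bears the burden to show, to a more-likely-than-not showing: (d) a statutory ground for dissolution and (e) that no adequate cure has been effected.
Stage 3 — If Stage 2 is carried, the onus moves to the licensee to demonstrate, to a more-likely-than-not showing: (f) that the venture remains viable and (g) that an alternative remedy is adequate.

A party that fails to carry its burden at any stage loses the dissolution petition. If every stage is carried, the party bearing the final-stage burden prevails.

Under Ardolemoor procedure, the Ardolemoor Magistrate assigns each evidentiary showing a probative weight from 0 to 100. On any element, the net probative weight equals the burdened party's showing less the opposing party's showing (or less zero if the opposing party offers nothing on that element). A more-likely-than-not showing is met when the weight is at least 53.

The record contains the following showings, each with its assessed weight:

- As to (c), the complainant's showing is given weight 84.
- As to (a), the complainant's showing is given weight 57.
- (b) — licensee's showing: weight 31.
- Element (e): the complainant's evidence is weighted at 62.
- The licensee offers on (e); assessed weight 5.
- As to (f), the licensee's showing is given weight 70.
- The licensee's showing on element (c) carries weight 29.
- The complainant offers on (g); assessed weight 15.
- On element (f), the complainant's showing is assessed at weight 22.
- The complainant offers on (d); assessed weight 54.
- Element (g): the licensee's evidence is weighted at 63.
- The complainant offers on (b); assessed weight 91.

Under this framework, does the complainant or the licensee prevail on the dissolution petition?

complainant

Stage 1 — burden on complainant; standard: a more-likely-than-not showing (weight is at least 53).
    (a): 57 ≥ 53 [met]
    (b): 91 − 31 = 60 ≥ 53 [met]
    (c): 84 − 29 = 55 ≥ 53 [met]
  Stage 1 carried; the burden remains with the complainant.
Stage 2 — burden on complainant; standard: a more-likely-than-not showing (weight is at least 53).
    (d): 54 ≥ 53 [met]
    (e): 62 − 5 = 57 ≥ 53 [met]
  The complainant carries Stage 2; the licensee now bears the burden.
Stage 3 — burden on licensee; standard: a more-likely-than-not showing (weight is at least 53).
    (f): 70 − 22 = 48 < 53 [not met]
    (g): 63 − 15 = 48 < 53 [not met]
  Stage 3 not carried; the licensee fails its burden.
The complainant prevails.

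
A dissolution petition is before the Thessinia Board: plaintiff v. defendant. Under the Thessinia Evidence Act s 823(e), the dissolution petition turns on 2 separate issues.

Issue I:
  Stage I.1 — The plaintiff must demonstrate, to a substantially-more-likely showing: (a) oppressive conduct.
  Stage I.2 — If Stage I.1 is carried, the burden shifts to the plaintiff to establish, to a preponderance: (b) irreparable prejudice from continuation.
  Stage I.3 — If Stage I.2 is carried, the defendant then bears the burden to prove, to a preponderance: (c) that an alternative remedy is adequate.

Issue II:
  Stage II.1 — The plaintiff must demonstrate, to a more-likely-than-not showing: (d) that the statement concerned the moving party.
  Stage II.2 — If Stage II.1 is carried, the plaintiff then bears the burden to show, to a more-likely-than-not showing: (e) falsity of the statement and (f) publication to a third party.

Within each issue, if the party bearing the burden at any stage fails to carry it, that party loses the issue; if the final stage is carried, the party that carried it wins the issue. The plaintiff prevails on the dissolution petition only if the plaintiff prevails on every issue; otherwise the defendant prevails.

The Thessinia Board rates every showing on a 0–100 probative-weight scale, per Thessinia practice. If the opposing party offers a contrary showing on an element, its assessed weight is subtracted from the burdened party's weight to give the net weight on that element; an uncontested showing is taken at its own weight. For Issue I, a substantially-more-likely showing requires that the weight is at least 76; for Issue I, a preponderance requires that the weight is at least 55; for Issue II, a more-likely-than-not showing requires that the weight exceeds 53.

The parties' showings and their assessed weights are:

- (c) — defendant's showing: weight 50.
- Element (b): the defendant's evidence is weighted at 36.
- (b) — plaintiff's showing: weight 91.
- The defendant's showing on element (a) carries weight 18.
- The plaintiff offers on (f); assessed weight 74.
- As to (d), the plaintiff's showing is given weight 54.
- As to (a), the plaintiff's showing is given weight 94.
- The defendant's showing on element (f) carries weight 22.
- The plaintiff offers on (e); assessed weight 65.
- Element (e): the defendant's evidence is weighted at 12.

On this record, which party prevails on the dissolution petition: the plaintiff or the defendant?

defendant

— Issue I —
At Stage I.1 the plaintiff must meet a substantially-more-likely showing (weight is at least 76): on (a) the weight is 94 less the opposing 18 gives net 76, ≥ 76, so (a) meets the standard.
  All elements met. The plaintiff retains the burden for Stage I.2.
At Stage I.2 the plaintiff must meet a preponderance (weight is at least 55): on (b) the weight is 91 less the opposing 36 gives net 55, which does reach 55, so (b) meets the standard.
  Stage I.2 is satisfied; the onus moves to the defendant.
At Stage I.3 the defendant must meet a preponderance (weight is at least 55): on (c) the weight is 50, < 55, so (c) does not meet the standard.
  The defendant does not carry Stage I.3.
The analysis ends at Stage I.3; the plaintiff prevails on this issue.
— Issue II —
At Stage II.1 the plaintiff must meet a more-likely-than-not showing (weight exceeds 53): on (d) the weight is 54, > 53, so (d) meets the standard.
  Stage II.1 is satisfied; the plaintiff continues to bear the burden.
At Stage II.2 the plaintiff must meet a more-likely-than-not showing (weight exceeds 53): on (e) the weight is 65 less the opposing 12 gives net 53, which does not exceed 53, so (e) does not meet the standard; on (f) the weight is 74 less the opposing 22 gives net 52, which does not exceed 53, so (f) does not meet the standard.
  Not every element is met, so the plaintiff fails to carry Stage II.2.
So the defendant prevails on this issue.
Per-issue: Issue I → plaintiff; Issue II → defendant. The plaintiff must prevail on every issue; overall, the defendant prevails.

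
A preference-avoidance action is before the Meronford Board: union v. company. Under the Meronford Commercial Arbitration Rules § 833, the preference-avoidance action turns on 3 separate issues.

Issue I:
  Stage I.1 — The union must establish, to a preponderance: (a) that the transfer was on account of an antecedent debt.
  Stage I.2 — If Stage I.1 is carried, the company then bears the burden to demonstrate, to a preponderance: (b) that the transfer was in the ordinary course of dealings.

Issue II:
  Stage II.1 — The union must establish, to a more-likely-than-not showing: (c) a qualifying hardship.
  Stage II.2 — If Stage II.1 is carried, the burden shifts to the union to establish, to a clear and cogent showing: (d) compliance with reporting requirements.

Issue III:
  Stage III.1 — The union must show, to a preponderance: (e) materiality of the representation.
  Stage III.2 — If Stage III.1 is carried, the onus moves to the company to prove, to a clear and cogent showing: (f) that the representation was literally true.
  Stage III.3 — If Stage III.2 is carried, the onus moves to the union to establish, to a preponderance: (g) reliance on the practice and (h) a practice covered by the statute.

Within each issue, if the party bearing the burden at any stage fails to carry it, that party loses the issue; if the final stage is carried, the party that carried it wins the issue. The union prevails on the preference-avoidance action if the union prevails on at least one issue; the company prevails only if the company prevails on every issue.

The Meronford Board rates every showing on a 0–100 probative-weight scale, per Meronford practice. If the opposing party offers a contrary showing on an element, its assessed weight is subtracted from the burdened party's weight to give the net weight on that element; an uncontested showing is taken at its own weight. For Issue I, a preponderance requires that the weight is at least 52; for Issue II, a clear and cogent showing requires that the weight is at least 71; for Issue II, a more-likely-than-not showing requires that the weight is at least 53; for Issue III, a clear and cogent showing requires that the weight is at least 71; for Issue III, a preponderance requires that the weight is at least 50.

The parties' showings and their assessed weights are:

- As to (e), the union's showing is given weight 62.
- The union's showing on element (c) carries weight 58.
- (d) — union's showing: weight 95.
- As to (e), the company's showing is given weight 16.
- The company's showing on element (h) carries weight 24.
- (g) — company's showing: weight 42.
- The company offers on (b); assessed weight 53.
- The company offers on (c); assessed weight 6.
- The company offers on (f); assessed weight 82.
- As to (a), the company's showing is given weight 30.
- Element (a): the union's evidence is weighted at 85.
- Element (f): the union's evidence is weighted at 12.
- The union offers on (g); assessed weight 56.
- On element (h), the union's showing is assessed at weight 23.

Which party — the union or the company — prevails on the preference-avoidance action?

company

— Issue I —
Stage I.1 (union, a preponderance, weight is at least 52): (a) net 85−30=55 ≥ 52 — meets.
  Stage I.1 carried; the burden shifts to the company.
Stage I.2 (company, a preponderance, weight is at least 52): (b) 53 ≥ 52 — meets.
  The company carries the last stage.
Every stage carried; the company prevails on this issue.
— Issue II —
Stage II.1 (union, a more-likely-than-not showing, weight is at least 53): (c) net 58−6=52 < 53 — fails.
  Not every element is met, so the union fails to carry Stage II.1.
So the company prevails on this issue.
— Issue III —
Stage III.1 — burden on union; standard: a preponderance (weight is at least 50).
    (e): 62 − 16 = 46 < 50 [not met]
  Not every element is met, so the union fails to carry Stage III.1.
So the company prevails on this issue.
Per-issue: Issue I → company; Issue II → company; Issue III → company. The union must prevail on at least one issue; overall, the company prevails.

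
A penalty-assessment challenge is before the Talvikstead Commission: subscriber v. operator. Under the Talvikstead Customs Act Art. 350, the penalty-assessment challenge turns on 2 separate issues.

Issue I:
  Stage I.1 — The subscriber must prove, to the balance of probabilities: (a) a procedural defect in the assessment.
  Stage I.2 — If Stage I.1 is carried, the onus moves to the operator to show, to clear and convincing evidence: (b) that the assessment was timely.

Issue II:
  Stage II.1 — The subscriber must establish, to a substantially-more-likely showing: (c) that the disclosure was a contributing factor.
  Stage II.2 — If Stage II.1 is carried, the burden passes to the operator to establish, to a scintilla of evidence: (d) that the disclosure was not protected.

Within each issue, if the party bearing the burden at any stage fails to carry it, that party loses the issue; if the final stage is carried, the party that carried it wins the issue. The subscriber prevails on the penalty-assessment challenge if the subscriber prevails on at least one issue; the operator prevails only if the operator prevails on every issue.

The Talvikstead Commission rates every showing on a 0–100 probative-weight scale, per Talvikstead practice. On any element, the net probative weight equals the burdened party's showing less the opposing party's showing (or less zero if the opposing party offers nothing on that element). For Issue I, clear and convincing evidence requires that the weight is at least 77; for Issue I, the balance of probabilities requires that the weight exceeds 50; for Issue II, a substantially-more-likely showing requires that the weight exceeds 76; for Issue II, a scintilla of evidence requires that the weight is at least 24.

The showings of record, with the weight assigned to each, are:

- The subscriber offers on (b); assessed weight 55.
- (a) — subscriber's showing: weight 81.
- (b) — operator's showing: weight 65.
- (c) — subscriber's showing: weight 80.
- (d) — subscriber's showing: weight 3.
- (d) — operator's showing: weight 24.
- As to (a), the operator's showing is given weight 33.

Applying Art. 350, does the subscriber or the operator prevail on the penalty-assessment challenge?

— Issue I —
Stage I.1 — burden on subscriber; standard: the balance of probabilities (weight exceeds 50).
    (a): 81 − 33 = 48 ≤ 50 [not met]
  The subscriber does not carry Stage I.1.
So the operator prevails on this issue.
— Issue II —
At Stage II.1 the subscriber must meet a substantially-more-likely showing (weight exceeds 76): on (c) the weight is 80, which does exceed 76, so (c) meets the standard.
  The subscriber carries Stage II.1; the operator now bears the burden.
At Stage II.2 the operator must meet a scintilla of evidence (weight is at least 24): on (d) the weight is 24 less the opposing 3 gives net 21, which does not reach 24, so (d) does not meet the standard.
  Not every element is met, so the operator fails to carry Stage II.2.
The subscriber prevails on this issue.
Per-issue: Issue I → operator; Issue II → subscriber. The subscriber must prevail on at least one issue; overall, the subscriber prevails.

subscriber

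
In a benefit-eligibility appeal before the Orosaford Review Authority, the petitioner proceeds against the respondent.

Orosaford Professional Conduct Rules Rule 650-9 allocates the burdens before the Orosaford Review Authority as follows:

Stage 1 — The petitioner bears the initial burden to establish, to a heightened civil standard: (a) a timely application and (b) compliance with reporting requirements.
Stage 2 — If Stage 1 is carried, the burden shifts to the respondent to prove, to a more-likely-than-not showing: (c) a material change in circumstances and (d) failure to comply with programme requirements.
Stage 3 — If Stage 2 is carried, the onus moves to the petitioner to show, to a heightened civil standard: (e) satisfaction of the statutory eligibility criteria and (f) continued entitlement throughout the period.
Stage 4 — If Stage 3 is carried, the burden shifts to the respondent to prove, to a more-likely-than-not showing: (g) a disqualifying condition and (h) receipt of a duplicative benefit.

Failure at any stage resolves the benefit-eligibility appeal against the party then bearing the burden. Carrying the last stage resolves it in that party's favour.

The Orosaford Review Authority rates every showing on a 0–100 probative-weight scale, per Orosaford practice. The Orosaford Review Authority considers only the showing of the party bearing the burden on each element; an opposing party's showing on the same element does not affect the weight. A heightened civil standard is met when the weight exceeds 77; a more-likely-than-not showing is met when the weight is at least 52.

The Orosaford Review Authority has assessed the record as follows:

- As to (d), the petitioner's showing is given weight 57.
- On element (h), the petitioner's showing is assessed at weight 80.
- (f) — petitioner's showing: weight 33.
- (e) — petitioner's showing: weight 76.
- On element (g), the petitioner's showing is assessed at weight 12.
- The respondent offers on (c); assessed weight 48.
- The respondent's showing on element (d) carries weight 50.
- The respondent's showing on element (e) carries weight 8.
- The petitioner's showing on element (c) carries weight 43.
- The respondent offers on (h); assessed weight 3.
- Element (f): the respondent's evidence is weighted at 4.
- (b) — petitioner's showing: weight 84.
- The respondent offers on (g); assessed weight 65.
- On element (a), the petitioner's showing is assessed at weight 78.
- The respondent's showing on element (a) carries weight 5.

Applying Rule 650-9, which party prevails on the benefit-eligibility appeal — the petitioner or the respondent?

Stage 1 — burden on petitioner; standard: a heightened civil standard (weight exceeds 77).
    (a): 78 (respondent's 5 disregarded) > 77 [met]
    (b): 84 > 77 [met]
  All elements met. The burden passes to the respondent.
Stage 2 — burden on respondent; standard: a more-likely-than-not showing (weight is at least 52).
    (c): 48 (petitioner's 43 disregarded) < 52 [not met]
    (d): 50 (petitioner's 57 disregarded) < 52 [not met]
  Stage 2 not carried; the respondent fails its burden.
The analysis ends at Stage 2; the petitioner prevails.

petitioner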